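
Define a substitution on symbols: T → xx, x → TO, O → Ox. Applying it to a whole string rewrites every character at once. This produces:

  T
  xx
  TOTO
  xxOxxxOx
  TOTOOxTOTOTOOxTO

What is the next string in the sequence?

xxOxxxOxOxTOxxOxxxOxxxOxOxTOxxOx

Replace each of the 16 characters of TOTOOxTOTOTOOxTO in place — xx Ox xx Ox Ox TO xx Ox xx Ox xx Ox Ox TO xx Ox — and concatenate.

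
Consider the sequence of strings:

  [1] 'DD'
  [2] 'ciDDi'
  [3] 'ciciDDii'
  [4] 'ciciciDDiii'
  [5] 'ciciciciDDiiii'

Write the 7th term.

Every step adds ci to the front and i to the end of the previous string.
From ciciciciDDiiii, 2 further steps: ciciciciDDiiii → ciciciciciDDiiiii → (answer).

ciciciciciciDDiiiiii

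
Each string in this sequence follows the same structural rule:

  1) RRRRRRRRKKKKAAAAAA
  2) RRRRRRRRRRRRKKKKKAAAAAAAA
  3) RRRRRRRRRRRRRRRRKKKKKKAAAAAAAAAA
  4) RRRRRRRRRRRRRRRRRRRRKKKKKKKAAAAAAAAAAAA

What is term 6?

RRRRRRRRRRRRRRRRRRRRRRRRRRRRKKKKKKKKKAAAAAAAAAAAAAAAA

The n-th term is 4n R's then n+2 K's then 2n+2 A's, where the shown terms are n = 2, 3, 4, 5.
For term 6, n = 7, so the run lengths are 28, 9, 16.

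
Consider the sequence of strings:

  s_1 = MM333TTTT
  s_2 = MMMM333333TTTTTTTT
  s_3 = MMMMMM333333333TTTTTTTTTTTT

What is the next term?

MMMMMMMM333333333333TTTTTTTTTTTTTTTT

The n-th term is 2n M's then 3n 3's then 4n T's (n = 1, 2, …).
Setting n = 4 gives 8, 12, 16 characters in each block.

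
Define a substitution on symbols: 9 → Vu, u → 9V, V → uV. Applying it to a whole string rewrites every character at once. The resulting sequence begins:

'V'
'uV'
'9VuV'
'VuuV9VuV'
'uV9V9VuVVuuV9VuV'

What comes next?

9VuVVuuVVuuV9VuVuV9V9VuVVuuV9VuV

φ(uV9V9VuVVuuV9VuV) expands symbol-by-symbol to 9V uV Vu uV Vu uV 9V uV uV 9V 9V uV Vu uV 9V uV; joining the 16 pieces gives the next term.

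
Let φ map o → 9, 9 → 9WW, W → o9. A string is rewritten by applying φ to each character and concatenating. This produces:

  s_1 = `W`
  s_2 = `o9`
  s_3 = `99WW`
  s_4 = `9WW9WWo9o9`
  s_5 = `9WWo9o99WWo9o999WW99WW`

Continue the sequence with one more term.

φ(9WWo9o99WWo9o999WW99WW) expands symbol-by-symbol to 9WW o9 o9 9 9WW 9 9WW 9WW o9 o9 9 9WW 9 9WW 9WW 9WW o9 o9 9WW 9WW o9 o9; joining the 22 pieces gives the next term.

9WWo9o999WW99WW9WWo9o999WW99WW9WW9WWo9o99WW9WWo9o9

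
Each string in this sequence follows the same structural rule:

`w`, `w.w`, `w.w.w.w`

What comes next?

Each string is two copies of the previous one joined by '.'.
Doubling w.w.w.w with '.' between the halves:

w.w.w.w.w.w.w.w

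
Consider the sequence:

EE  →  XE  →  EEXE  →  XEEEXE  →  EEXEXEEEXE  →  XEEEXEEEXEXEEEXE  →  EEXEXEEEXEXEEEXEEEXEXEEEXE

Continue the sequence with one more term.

This is a Fibonacci-style word recurrence s(k) = s(k−2)·s(k−1): e.g. EE·XE = EEXE.
Continuing: XEEEXEEEXEXEEEXE · EEXEXEEEXEXEEEXEEEXEXEEEXE gives term 8.

XEEEXEEEXEXEEEXEEEXEXEEEXEXEEEXEEEXEXEEEXE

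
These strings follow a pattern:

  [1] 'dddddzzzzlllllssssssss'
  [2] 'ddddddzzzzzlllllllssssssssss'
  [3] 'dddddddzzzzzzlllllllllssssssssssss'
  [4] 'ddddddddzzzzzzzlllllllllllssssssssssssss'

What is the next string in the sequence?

The n-th term is n+2 d's then n+1 z's then 2n-1 l's then 2n+2 s's, where the shown terms are n = 3, 4, 5, 6.
At n = 7 the blocks have lengths 9, 8, 13, 16.

dddddddddzzzzzzzzlllllllllllllssssssssssssssss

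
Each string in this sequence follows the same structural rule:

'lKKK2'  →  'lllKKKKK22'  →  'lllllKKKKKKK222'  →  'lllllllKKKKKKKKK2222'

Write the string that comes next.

lllllllllKKKKKKKKKKK22222

Term n consists of 2n-1 l's, followed by 2n+1 K's, followed by n 2's (n = 1, 2, …).
At n = 5 the blocks have lengths 9, 11, 5.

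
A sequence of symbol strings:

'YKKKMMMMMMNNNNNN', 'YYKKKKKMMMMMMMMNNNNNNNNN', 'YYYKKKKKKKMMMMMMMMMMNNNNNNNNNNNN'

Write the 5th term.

YYYYYKKKKKKKKKKKMMMMMMMMMMMMMMNNNNNNNNNNNNNNNNNN

Term n consists of n-1 Y's, followed by 2n-1 K's, followed by 2n+2 M's, followed by 3n N's, where the shown terms are n = 2, 3, 4.
Setting n = 6 gives 5, 11, 14, 18 characters in each block.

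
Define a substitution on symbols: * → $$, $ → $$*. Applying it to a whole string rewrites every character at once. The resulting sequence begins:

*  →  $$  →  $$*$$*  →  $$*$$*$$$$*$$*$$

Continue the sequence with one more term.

Rewriting the 16 symbols of $$*$$*$$$$*$$*$$ one by one yields $$* $$* $$ $$* $$* $$ $$* $$* $$* $$* $$ $$* $$* $$ $$* $$*; concatenated:

$$*$$*$$$$*$$*$$$$*$$*$$*$$*$$$$*$$*$$$$*$$*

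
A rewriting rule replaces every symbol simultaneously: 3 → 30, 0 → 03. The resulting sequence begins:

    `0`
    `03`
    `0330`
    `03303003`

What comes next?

Apply φ to 03303003 symbol by symbol: 0→03, 3→30, 3→30, 0→03, 3→30, 0→03, 0→03, 3→30; joined: 03 30 30 03 30 03 03 30.

0330300330030330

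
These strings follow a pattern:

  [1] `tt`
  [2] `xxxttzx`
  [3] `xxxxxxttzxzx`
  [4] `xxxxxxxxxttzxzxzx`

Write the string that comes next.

Every step adds xxx to the front and zx to the end of the previous string.
One more step from xxxxxxxxxttzxzxzx gives the answer.

xxxxxxxxxxxxttzxzxzxzx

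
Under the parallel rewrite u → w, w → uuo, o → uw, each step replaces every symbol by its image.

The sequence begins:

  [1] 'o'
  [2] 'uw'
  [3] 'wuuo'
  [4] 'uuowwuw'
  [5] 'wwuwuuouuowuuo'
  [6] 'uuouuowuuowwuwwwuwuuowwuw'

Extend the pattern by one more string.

Replace each of the 25 characters of uuouuowuuowwuwwwuwuuowwuw in place — w w uw w w uw uuo w w uw uuo uuo w uuo uuo uuo w uuo w w uw uuo uuo w uuo — and concatenate.

wwuwwwuwuuowwuwuuouuowuuouuouuowuuowwuwuuouuowuuo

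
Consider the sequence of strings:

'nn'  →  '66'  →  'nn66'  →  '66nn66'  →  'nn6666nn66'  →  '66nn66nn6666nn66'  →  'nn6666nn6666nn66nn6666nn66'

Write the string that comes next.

This is a Fibonacci-style word recurrence s(k) = s(k−2)·s(k−1): e.g. nn·66 = nn66.
Continuing: 66nn66nn6666nn66 · nn6666nn6666nn66nn6666nn66 gives term 8.

66nn66nn6666nn66nn6666nn6666nn66nn6666nn66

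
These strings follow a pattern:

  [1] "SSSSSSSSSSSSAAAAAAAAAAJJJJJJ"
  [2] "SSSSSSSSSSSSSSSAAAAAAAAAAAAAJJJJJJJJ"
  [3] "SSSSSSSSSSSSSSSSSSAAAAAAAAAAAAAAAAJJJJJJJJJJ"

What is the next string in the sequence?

Each string has the form S^{3n+3} A^{3n+1} J^{2n}, where the shown terms are n = 3, 4, 5.
Setting n = 6 gives 21, 19, 12 characters in each block.

SSSSSSSSSSSSSSSSSSSSSAAAAAAAAAAAAAAAAAAAJJJJJJJJJJJJ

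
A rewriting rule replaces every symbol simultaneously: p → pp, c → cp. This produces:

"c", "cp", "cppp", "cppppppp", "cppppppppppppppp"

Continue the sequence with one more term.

cppppppppppppppppppppppppppppppp

φ(cppppppppppppppp) expands symbol-by-symbol to cp pp pp pp pp pp pp pp pp pp pp pp pp pp pp pp; joining the 16 pieces gives the next term.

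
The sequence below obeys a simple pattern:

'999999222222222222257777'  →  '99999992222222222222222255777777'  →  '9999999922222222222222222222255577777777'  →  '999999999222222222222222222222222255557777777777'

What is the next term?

Each string has the form 9^{n+3} 2^{4n+1} 5^{n-2} 7^{2n-2}, where the shown terms are n = 3, 4, 5, 6.
Setting n = 7 gives 10, 29, 5, 12 characters in each block.

99999999992222222222222222222222222222255555777777777777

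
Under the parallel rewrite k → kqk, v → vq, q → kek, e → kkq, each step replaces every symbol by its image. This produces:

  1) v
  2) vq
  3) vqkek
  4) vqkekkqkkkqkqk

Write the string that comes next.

vqkekkqkkkqkqkkqkkekkqkkqkkqkkekkqkkekkqk

Applying the rule to each of the 14 symbols of vqkekkqkkkqkqk gives the pieces vq kek kqk kkq kqk kqk kek kqk kqk kqk kek kqk kek kqk, which concatenate to the answer.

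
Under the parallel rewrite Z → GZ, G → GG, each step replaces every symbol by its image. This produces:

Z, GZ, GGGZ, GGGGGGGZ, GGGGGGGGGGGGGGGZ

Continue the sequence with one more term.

φ(GGGGGGGGGGGGGGGZ) expands symbol-by-symbol to GG GG GG GG GG GG GG GG GG GG GG GG GG GG GG GZ; joining the 16 pieces gives the next term.

GGGGGGGGGGGGGGGGGGGGGGGGGGGGGGGZ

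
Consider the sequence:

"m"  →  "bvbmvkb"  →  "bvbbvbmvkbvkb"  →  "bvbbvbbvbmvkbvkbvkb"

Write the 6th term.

bvbbvbbvbbvbbvbmvkbvkbvkbvkbvkb

Every step adds bvb to the front and vkb to the end of the previous string.
From bvbbvbbvbmvkbvkbvkb, 2 further steps: bvbbvbbvbmvkbvkbvkb → bvbbvbbvbbvbmvkbvkbvkbvkb → (answer).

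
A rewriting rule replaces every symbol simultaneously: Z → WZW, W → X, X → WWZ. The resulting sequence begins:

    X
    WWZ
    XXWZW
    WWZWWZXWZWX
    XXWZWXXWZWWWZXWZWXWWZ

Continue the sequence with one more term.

WWZWWZXWZWXWWZWWZXWZWXXXWZWWWZXWZWXWWZXXWZW

φ(XXWZWXXWZWWWZXWZWXWWZ) expands symbol-by-symbol to WWZ WWZ X WZW X WWZ WWZ X WZW X X X WZW WWZ X WZW X WWZ X X WZW; joining the 21 pieces gives the next term.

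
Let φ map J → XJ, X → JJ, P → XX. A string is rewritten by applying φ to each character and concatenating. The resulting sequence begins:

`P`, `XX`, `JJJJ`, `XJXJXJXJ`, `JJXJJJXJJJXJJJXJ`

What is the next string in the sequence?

XJXJJJXJXJXJJJXJXJXJJJXJXJXJJJXJ

φ(JJXJJJXJJJXJJJXJ) expands symbol-by-symbol to XJ XJ JJ XJ XJ XJ JJ XJ XJ XJ JJ XJ XJ XJ JJ XJ; joining the 16 pieces gives the next term.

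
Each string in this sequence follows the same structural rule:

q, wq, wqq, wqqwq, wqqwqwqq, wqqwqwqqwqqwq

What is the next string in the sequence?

From term 3 onward, concatenate the last term with the second-to-last: wq·q = wqq, wqq·wq = wqqwq, …
The next term joins wqqwqwqqwqqwq and wqqwqwqq.

wqqwqwqqwqqwqwqqwqwqq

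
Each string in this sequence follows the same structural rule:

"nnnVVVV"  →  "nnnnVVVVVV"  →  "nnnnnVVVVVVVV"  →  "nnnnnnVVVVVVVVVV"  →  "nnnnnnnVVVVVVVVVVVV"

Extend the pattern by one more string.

nnnnnnnnVVVVVVVVVVVVVV

Term n consists of n+1 n's, followed by 2n V's, where the shown terms are n = 2, 3, 4, 5, 6.
Setting n = 7 gives 8, 14 characters in each block.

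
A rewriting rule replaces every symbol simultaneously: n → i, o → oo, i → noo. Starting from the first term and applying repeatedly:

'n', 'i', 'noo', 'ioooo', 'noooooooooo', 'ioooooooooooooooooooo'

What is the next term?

Rewriting the 21 symbols of ioooooooooooooooooooo one by one yields noo oo oo oo oo oo oo oo oo oo oo oo oo oo oo oo oo oo oo oo oo; concatenated:

noooooooooooooooooooooooooooooooooooooooooo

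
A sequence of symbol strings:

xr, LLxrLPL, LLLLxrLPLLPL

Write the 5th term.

LLLLLLLLxrLPLLPLLPLLPL

s(k+1) = LL·s(k)·LPL, so each term gains LL as a prefix and LPL as a suffix.
From LLLLxrLPLLPL, 2 further steps: LLLLxrLPLLPL → LLLLLLxrLPLLPLLPL → (answer).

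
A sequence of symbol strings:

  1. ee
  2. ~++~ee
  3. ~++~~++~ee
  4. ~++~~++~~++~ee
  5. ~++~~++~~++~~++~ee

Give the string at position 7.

~++~~++~~++~~++~~++~~++~ee

Every step adds ~++~ at the front: s(k+1) = ~++~·s(k).
From ~++~~++~~++~~++~ee, 2 further steps: ~++~~++~~++~~++~ee → ~++~~++~~++~~++~~++~ee → (answer).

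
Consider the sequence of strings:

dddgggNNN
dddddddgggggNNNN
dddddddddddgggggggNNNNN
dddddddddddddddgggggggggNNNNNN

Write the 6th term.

Term n consists of 4n-1 d's, followed by 2n+1 g's, followed by n+2 N's (n = 1, 2, …).
Setting n = 6 gives 23, 13, 8 characters in each block.

dddddddddddddddddddddddgggggggggggggNNNNNNNN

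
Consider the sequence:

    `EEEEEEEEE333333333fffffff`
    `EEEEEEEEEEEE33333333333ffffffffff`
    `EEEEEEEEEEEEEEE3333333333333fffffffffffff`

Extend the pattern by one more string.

The n-th term is 3n E's then 2n+3 3's then 3n-2 f's, where the shown terms are n = 3, 4, 5.
At n = 6 the blocks have lengths 18, 15, 16.

EEEEEEEEEEEEEEEEEE333333333333333ffffffffffffffff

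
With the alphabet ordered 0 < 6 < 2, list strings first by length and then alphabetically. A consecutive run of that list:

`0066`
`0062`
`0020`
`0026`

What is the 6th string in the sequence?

Advancing 2 positions from 0026 through 0026 → 0022 reaches term 6.

0600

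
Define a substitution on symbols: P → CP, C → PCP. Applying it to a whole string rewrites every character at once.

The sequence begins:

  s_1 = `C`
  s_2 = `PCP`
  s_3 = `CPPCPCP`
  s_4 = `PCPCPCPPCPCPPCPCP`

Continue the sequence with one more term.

φ(PCPCPCPPCPCPPCPCP) expands symbol-by-symbol to CP PCP CP PCP CP PCP CP CP PCP CP PCP CP CP PCP CP PCP CP; joining the 17 pieces gives the next term.

CPPCPCPPCPCPPCPCPCPPCPCPPCPCPCPPCPCPPCPCP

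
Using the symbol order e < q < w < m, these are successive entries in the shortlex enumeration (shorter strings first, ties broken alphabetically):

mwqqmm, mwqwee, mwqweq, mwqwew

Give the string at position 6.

mwqwqe

Stepping forward 2 times from mwqwew: mwqwew → mwqwem, then the target.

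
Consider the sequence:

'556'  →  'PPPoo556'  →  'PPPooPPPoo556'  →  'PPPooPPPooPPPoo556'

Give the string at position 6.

Every step adds PPPoo at the front: s(k+1) = PPPoo·s(k).
From PPPooPPPooPPPoo556, 2 further steps: PPPooPPPooPPPoo556 → PPPooPPPooPPPooPPPoo556 → (answer).

PPPooPPPooPPPooPPPooPPPoo556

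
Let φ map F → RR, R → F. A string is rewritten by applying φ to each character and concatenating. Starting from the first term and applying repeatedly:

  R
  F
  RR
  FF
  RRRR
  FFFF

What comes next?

Apply φ to FFFF symbol by symbol: F→RR, F→RR, F→RR, F→RR; joined: RR RR RR RR.

RRRRRRRR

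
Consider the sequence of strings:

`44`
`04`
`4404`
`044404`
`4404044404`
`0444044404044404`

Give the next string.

Each term (from the third on) is the two preceding terms concatenated in order: term 3 = 44·04 = 4404.
The next term joins 4404044404 and 0444044404044404.

44040444040444044404044404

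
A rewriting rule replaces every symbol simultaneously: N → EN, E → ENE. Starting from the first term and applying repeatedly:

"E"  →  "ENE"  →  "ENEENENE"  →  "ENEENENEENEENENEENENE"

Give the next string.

Replace each of the 21 characters of ENEENENEENEENENEENENE in place — ENE EN ENE ENE EN ENE EN ENE ENE EN ENE ENE EN ENE EN ENE ENE EN ENE EN ENE — and concatenate.

ENEENENEENEENENEENENEENEENENEENEENENEENENEENEENENEENENE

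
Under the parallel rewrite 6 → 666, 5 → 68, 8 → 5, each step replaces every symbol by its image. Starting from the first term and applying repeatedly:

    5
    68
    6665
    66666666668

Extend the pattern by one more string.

Rewriting each symbol of 66666666668: 6→666, 6→666, 6→666, 6→666, 6→666, 6→666, 6→666, 6→666, 6→666, 6→666, 8→5, which concatenates to 666 666 666 666 666 666 666 666 666 666 5.

6666666666666666666666666666665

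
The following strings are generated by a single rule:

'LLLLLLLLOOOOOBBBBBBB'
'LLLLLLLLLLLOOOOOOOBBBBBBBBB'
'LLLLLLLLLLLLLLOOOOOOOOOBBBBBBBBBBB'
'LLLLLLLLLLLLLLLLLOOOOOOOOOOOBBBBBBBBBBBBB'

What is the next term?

Each string has the form L^{3n+2} O^{2n+1} B^{2n+3}, where the shown terms are n = 2, 3, 4, 5.
At n = 6 the blocks have lengths 20, 13, 15.

LLLLLLLLLLLLLLLLLLLLOOOOOOOOOOOOOBBBBBBBBBBBBBBB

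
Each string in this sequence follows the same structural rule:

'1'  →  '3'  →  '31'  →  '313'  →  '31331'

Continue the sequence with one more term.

From term 3 onward, concatenate the last term with the second-to-last: 3·1 = 31, 31·3 = 313, …
Continuing: 31331 · 313 gives term 6.

31331313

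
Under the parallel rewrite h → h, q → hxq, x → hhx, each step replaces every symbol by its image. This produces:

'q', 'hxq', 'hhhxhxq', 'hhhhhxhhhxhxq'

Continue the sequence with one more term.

hhhhhhhxhhhhhxhhhxhxq

φ(hhhhhxhhhxhxq) expands symbol-by-symbol to h h h h h hhx h h h hhx h hhx hxq; joining the 13 pieces gives the next term.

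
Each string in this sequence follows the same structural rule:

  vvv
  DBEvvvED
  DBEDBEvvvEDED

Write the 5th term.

Each term wraps the previous one in DBE on the left and ED on the right.
From DBEDBEvvvEDED, 2 further steps: DBEDBEvvvEDED → DBEDBEDBEvvvEDEDED → (answer).

DBEDBEDBEDBEvvvEDEDEDED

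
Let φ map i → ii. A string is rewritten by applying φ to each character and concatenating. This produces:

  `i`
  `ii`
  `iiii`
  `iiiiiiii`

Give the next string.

Apply φ to iiiiiiii symbol by symbol: i→ii, i→ii, i→ii, i→ii, i→ii, i→ii, i→ii, i→ii; joined: ii ii ii ii ii ii ii ii.

iiiiiiiiiiiiiiii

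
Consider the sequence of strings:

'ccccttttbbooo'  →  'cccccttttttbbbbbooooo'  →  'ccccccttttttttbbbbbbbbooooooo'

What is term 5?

Term n consists of n+3 c's, followed by 2n+2 t's, followed by 3n-1 b's, followed by 2n+1 o's (n = 1, 2, …).
For term 5, n = 5, so the run lengths are 8, 12, 14, 11.

ccccccccttttttttttttbbbbbbbbbbbbbbooooooooooo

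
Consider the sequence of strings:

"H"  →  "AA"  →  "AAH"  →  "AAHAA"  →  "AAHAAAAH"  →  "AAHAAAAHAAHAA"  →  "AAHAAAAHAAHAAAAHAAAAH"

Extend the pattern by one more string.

This is a Fibonacci-style word recurrence s(k) = s(k−1)·s(k−2): e.g. AA·H = AAH.
So term 8 is AAHAAAAHAAHAAAAHAAAAH·AAHAAAAHAAHAA.

AAHAAAAHAAHAAAAHAAAAHAAHAAAAHAAHAA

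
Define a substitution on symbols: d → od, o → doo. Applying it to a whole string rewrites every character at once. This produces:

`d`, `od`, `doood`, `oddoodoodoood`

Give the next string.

dooododdoodoooddoodoooddoodoodoood

Replace each of the 13 characters of oddoodoodoood in place — doo od od doo doo od doo doo od doo doo doo od — and concatenate.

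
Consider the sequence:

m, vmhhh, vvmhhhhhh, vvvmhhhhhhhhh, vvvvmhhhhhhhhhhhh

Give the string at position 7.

Every step adds v to the front and hhh to the end of the previous string.
From vvvvmhhhhhhhhhhhh, 2 further steps: vvvvmhhhhhhhhhhhh → vvvvvmhhhhhhhhhhhhhhh → (answer).

vvvvvvmhhhhhhhhhhhhhhhhhh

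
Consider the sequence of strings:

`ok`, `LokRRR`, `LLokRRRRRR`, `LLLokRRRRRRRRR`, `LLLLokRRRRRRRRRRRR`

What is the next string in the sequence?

s(k+1) = L·s(k)·RRR, so each term gains L as a prefix and RRR as a suffix.
Applying this once more to LLLLokRRRRRRRRRRRR:

LLLLLokRRRRRRRRRRRRRRR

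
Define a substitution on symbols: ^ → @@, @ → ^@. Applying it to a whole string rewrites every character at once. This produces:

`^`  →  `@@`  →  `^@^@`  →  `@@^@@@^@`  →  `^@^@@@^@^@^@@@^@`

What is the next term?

Applying the rule to each of the 16 symbols of ^@^@@@^@^@^@@@^@ gives the pieces @@ ^@ @@ ^@ ^@ ^@ @@ ^@ @@ ^@ @@ ^@ ^@ ^@ @@ ^@, which concatenate to the answer.

@@^@@@^@^@^@@@^@@@^@@@^@^@^@@@^@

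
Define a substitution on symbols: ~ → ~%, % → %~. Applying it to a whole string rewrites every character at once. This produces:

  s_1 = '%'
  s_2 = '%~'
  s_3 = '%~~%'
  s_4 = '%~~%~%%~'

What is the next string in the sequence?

%~~%~%%~~%%~%~~%

Apply φ to %~~%~%%~ symbol by symbol: %→%~, ~→~%, ~→~%, %→%~, ~→~%, %→%~, %→%~, ~→~%; joined: %~ ~% ~% %~ ~% %~ %~ ~%.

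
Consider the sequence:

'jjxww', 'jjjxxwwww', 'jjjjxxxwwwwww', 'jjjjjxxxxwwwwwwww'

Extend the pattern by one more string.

jjjjjjxxxxxwwwwwwwwww

Reading off run lengths: j runs 2, 3, 4, 5; x runs 1, 2, 3, 4; w runs 2, 4, 6, 8 — each is linear in n (n = 1, 2, …).
Setting n = 5 gives 6, 5, 10 characters in each block.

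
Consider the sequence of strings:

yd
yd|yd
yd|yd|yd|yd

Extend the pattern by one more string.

Each string is two copies of the previous one joined by '|'.
One more doubling of yd|yd|yd|yd gives the answer.

yd|yd|yd|yd|yd|yd|yd|yd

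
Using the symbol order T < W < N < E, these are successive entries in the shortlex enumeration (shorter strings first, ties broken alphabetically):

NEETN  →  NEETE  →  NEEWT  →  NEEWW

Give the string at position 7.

NEENT

Stepping forward 3 times from NEEWW: NEEWW → NEEWN → NEEWE, then the target.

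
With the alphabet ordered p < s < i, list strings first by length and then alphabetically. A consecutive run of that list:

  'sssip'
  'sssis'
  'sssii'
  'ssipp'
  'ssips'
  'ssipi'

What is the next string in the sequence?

ssisp

Treat ssipi as a base-3 numeral over the given alphabet and add one, carrying through any trailing i's.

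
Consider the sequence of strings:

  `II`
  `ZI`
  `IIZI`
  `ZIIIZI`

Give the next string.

IIZIZIIIZI

This is a Fibonacci-style word recurrence s(k) = s(k−2)·s(k−1): e.g. II·ZI = IIZI.
Continuing: IIZI · ZIIIZI gives term 5.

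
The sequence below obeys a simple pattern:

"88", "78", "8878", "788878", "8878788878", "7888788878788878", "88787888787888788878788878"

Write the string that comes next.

Each term (from the third on) is the two preceding terms concatenated in order: term 3 = 88·78 = 8878.
Continuing: 7888788878788878 · 88787888787888788878788878 gives term 8.

788878887878887888787888787888788878788878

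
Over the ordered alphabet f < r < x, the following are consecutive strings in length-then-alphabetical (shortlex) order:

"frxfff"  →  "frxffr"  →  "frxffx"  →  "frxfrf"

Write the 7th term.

frxfxf

Stepping forward 3 times from frxfrf: frxfrf → frxfrr → frxfrx, then the target.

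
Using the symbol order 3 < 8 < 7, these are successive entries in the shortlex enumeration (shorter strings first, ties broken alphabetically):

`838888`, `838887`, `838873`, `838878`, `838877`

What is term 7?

Continuing the enumeration 2 steps past 838877: 838877 → 838733 → (answer).

838738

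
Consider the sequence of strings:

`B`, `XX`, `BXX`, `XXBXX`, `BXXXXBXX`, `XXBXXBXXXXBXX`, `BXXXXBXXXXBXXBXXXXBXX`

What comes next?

Each term (from the third on) is the two preceding terms concatenated in order: term 3 = B·XX = BXX.
So term 8 is XXBXXBXXXXBXX·BXXXXBXXXXBXXBXXXXBXX.

XXBXXBXXXXBXXBXXXXBXXXXBXXBXXXXBXX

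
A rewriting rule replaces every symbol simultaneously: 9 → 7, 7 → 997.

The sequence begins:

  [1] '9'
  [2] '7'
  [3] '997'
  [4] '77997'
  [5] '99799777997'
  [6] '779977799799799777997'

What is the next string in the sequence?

Applying the rule to each of the 21 symbols of 779977799799799777997 gives the pieces 997 997 7 7 997 997 997 7 7 997 7 7 997 7 7 997 997 997 7 7 997, which concatenate to the answer.

9979977799799799777997779977799799799777997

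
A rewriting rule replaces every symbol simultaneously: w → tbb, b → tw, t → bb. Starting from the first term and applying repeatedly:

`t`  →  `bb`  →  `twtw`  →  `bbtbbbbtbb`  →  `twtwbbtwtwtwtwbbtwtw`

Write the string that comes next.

φ(twtwbbtwtwtwtwbbtwtw) expands symbol-by-symbol to bb tbb bb tbb tw tw bb tbb bb tbb bb tbb bb tbb tw tw bb tbb bb tbb; joining the 20 pieces gives the next term.

bbtbbbbtbbtwtwbbtbbbbtbbbbtbbbbtbbtwtwbbtbbbbtbb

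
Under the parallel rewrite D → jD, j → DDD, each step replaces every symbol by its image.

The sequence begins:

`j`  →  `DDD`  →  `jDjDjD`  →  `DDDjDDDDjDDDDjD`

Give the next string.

Applying the rule to each of the 15 symbols of DDDjDDDDjDDDDjD gives the pieces jD jD jD DDD jD jD jD jD DDD jD jD jD jD DDD jD, which concatenate to the answer.

jDjDjDDDDjDjDjDjDDDDjDjDjDjDDDDjD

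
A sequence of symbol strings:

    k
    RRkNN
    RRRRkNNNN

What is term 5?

RRRRRRRRkNNNNNNNN

Every step adds RR to the front and NN to the end of the previous string.
From RRRRkNNNN, 2 further steps: RRRRkNNNN → RRRRRRkNNNNNN → (answer).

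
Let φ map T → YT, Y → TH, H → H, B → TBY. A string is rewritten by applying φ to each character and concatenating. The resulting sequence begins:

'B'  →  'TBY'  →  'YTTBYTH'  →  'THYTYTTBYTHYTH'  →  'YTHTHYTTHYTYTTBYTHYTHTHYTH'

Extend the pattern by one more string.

Rewriting the 26 symbols of YTHTHYTTHYTYTTBYTHYTHTHYTH one by one yields TH YT H YT H TH YT YT H TH YT TH YT YT TBY TH YT H TH YT H YT H TH YT H; concatenated:

THYTHYTHTHYTYTHTHYTTHYTYTTBYTHYTHTHYTHYTHTHYTH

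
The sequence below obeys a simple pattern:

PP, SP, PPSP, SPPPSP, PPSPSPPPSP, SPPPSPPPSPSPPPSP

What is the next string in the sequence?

From term 3 onward, concatenate the second-to-last term with the last: PP·SP = PPSP, SP·PPSP = SPPPSP, …
So term 7 is PPSPSPPPSP·SPPPSPPPSPSPPPSP.

PPSPSPPPSPSPPPSPPPSPSPPPSP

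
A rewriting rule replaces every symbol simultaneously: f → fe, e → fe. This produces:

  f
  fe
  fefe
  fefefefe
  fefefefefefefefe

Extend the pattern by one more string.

Rewriting the 16 symbols of fefefefefefefefe one by one yields fe fe fe fe fe fe fe fe fe fe fe fe fe fe fe fe; concatenated:

fefefefefefefefefefefefefefefefe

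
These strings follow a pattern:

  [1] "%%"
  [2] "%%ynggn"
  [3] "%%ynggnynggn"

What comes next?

Each term is the previous one with ynggn appended.
So the next term is %%ynggnynggn·ynggn.

%%ynggnynggnynggn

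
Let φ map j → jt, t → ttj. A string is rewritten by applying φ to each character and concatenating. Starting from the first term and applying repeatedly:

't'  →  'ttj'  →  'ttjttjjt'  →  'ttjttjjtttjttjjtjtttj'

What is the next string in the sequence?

Rewriting the 21 symbols of ttjttjjtttjttjjtjtttj one by one yields ttj ttj jt ttj ttj jt jt ttj ttj ttj jt ttj ttj jt jt ttj jt ttj ttj ttj jt; concatenated:

ttjttjjtttjttjjtjtttjttjttjjtttjttjjtjtttjjtttjttjttjjt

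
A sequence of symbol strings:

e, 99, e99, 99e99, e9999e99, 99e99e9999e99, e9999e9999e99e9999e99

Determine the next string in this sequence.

99e99e9999e99e9999e9999e99e9999e99

From term 3 onward, concatenate the second-to-last term with the last: e·99 = e99, 99·e99 = 99e99, …
So term 8 is 99e99e9999e99·e9999e9999e99e9999e99.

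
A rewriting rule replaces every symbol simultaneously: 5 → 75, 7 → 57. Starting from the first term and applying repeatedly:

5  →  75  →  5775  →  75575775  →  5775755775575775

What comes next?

φ(5775755775575775) expands symbol-by-symbol to 75 57 57 75 57 75 75 57 57 75 75 57 75 57 57 75; joining the 16 pieces gives the next term.

75575775577575575775755775575775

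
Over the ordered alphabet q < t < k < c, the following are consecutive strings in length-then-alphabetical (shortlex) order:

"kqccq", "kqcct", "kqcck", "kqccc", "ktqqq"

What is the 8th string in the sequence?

ktqqc

Stepping forward 3 times from ktqqq: ktqqq → ktqqt → ktqqk, then the target.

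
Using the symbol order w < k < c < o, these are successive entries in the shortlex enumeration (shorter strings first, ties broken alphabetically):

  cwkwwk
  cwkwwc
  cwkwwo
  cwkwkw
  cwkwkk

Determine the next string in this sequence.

cwkwkc

The successor of cwkwkk increments the rightmost position that isn't already o and resets every position after it to w.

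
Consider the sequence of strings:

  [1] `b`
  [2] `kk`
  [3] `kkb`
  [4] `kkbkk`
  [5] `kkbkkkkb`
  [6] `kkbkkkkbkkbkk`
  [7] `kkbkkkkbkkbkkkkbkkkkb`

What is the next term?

kkbkkkkbkkbkkkkbkkkkbkkbkkkkbkkbkk

From term 3 onward, concatenate the last term with the second-to-last: kk·b = kkb, kkb·kk = kkbkk, …
So term 8 is kkbkkkkbkkbkkkkbkkkkb·kkbkkkkbkkbkk.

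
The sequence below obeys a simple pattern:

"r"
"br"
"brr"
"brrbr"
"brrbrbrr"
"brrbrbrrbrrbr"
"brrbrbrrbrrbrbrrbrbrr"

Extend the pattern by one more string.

brrbrbrrbrrbrbrrbrbrrbrrbrbrrbrrbr

From term 3 onward, concatenate the last term with the second-to-last: br·r = brr, brr·br = brrbr, …
Continuing: brrbrbrrbrrbrbrrbrbrr · brrbrbrrbrrbr gives term 8.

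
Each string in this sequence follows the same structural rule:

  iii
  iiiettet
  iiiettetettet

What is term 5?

Each term is the previous one with ettet appended.
From iiiettetettet, 2 further steps: iiiettetettet → iiiettetettetettet → (answer).

iiiettetettetettetettet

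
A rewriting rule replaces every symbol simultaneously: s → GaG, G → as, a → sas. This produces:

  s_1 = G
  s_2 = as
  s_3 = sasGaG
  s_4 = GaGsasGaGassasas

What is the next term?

Rewriting the 16 symbols of GaGsasGaGassasas one by one yields as sas as GaG sas GaG as sas as sas GaG GaG sas GaG sas GaG; concatenated:

assasasGaGsasGaGassasassasGaGGaGsasGaGsasGaG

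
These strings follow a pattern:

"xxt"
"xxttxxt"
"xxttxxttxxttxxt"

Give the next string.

Every step duplicates the string with 't' between the halves.
So the next term is two copies of xxttxxttxxttxxt with 't' between the halves.

xxttxxttxxttxxttxxttxxttxxttxxt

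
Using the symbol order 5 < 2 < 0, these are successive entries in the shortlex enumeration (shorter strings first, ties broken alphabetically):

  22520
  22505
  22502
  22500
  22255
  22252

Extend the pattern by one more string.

22250

Find the rightmost character of 22252 below 0, bump it to the next letter, and reset everything to its right to 5.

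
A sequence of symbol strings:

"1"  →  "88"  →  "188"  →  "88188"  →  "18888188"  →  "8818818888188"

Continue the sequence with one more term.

Each term (from the third on) is the two preceding terms concatenated in order: term 3 = 1·88 = 188.
The next term joins 18888188 and 8818818888188.

188881888818818888188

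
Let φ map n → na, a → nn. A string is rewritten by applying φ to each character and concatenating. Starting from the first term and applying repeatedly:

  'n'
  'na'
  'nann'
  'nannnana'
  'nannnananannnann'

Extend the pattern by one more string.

nannnananannnannnannnananannnana

φ(nannnananannnann) expands symbol-by-symbol to na nn na na na nn na nn na nn na na na nn na na; joining the 16 pieces gives the next term.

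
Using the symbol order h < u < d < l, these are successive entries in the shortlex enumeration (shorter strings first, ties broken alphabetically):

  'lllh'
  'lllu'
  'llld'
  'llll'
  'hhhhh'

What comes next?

Find the rightmost character of hhhhh below l, bump it to the next letter, and reset everything to its right to h.

hhhhu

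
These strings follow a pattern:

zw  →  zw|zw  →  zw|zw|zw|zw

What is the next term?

zw|zw|zw|zw|zw|zw|zw|zw

Each string is two copies of the previous one joined by '|'.
One more doubling of zw|zw|zw|zw gives the answer.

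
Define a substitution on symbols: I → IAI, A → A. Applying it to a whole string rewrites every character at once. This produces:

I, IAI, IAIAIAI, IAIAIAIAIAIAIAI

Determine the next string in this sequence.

IAIAIAIAIAIAIAIAIAIAIAIAIAIAIAI

φ(IAIAIAIAIAIAIAI) expands symbol-by-symbol to IAI A IAI A IAI A IAI A IAI A IAI A IAI A IAI; joining the 15 pieces gives the next term.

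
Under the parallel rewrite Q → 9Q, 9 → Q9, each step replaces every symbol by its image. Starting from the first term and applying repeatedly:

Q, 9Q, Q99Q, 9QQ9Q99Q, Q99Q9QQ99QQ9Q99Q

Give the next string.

φ(Q99Q9QQ99QQ9Q99Q) expands symbol-by-symbol to 9Q Q9 Q9 9Q Q9 9Q 9Q Q9 Q9 9Q 9Q Q9 9Q Q9 Q9 9Q; joining the 16 pieces gives the next term.

9QQ9Q99QQ99Q9QQ9Q99Q9QQ99QQ9Q99Q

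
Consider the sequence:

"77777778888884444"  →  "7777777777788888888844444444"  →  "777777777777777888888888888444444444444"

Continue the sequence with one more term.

Each string has the form 7^{4n+3} 8^{3n+3} 4^{4n} (n = 1, 2, …).
Setting n = 4 gives 19, 15, 16 characters in each block.

77777777777777777778888888888888884444444444444444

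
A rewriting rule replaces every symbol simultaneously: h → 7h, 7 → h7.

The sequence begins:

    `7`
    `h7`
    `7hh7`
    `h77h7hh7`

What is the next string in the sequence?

7hh7h77hh77h7hh7

Apply φ to h77h7hh7 symbol by symbol: h→7h, 7→h7, 7→h7, h→7h, 7→h7, h→7h, h→7h, 7→h7; joined: 7h h7 h7 7h h7 7h 7h h7.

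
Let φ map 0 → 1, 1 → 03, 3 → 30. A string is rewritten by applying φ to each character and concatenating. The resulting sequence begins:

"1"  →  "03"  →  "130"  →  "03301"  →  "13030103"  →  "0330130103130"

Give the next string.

Rewriting the 13 symbols of 0330130103130 one by one yields 1 30 30 1 03 30 1 03 1 30 03 30 1; concatenated:

130301033010313003301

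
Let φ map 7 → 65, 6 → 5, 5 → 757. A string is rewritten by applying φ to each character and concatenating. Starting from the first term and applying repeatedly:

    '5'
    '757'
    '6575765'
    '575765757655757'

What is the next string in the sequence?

φ(575765757655757) expands symbol-by-symbol to 757 65 757 65 5 757 65 757 65 5 757 757 65 757 65; joining the 15 pieces gives the next term.

75765757655757657576557577576575765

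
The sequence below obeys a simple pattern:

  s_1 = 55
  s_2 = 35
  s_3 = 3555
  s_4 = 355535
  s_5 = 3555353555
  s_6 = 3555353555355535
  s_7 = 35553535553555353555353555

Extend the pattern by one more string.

355535355535553535553535553555353555355535

Each term (from the third on) is the previous term followed by the one before it: term 3 = 35·55 = 3555.
The next term joins 35553535553555353555353555 and 3555353555355535.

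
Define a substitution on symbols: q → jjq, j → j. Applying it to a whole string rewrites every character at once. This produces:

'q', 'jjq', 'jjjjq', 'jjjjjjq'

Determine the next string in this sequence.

jjjjjjjjq

Expanding jjjjjjq: j→j, j→j, j→j, j→j, j→j, j→j, q→jjq. Concatenated: j j j j j j jjq.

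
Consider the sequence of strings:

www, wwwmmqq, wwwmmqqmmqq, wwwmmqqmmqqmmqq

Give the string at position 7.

Every step adds mmqq to the end: s(k+1) = s(k)·mmqq.
From wwwmmqqmmqqmmqq, 3 further steps: wwwmmqqmmqqmmqq → wwwmmqqmmqqmmqqmmqq → wwwmmqqmmqqmmqqmmqqmmqq → (answer).

wwwmmqqmmqqmmqqmmqqmmqqmmqq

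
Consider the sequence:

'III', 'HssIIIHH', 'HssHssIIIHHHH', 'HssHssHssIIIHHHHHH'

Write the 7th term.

HssHssHssHssHssHssIIIHHHHHHHHHHHH

s(k+1) = Hss·s(k)·HH, so each term gains Hss as a prefix and HH as a suffix.
From HssHssHssIIIHHHHHH, 3 further steps: HssHssHssIIIHHHHHH → HssHssHssHssIIIHHHHHHHH → HssHssHssHssHssIIIHHHHHHHHHH → (answer).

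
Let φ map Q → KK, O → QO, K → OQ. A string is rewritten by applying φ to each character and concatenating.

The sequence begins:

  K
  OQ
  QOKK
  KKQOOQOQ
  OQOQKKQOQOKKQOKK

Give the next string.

Rewriting the 16 symbols of OQOQKKQOQOKKQOKK one by one yields QO KK QO KK OQ OQ KK QO KK QO OQ OQ KK QO OQ OQ; concatenated:

QOKKQOKKOQOQKKQOKKQOOQOQKKQOOQOQ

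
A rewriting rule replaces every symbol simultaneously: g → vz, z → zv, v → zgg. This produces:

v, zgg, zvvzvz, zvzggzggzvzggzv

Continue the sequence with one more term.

Rewriting the 15 symbols of zvzggzggzvzggzv one by one yields zv zgg zv vz vz zv vz vz zv zgg zv vz vz zv zgg; concatenated:

zvzggzvvzvzzvvzvzzvzggzvvzvzzvzgg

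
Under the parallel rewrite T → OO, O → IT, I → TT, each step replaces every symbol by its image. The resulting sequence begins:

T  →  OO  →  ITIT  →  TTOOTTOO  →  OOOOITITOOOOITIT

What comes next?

Rewriting the 16 symbols of OOOOITITOOOOITIT one by one yields IT IT IT IT TT OO TT OO IT IT IT IT TT OO TT OO; concatenated:

ITITITITTTOOTTOOITITITITTTOOTTOO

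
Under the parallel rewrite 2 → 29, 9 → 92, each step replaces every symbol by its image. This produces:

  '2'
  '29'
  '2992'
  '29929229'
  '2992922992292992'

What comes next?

Applying the rule to each of the 16 symbols of 2992922992292992 gives the pieces 29 92 92 29 92 29 29 92 92 29 29 92 29 92 92 29, which concatenate to the answer.

29929229922929929229299229929229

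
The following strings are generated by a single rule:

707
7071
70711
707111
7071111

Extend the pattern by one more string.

70711111

Each term is the previous one with 1 appended.
One more step from 7071111 gives the answer.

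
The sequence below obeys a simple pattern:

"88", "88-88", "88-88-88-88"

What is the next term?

Every step duplicates the string with '-' between the halves.
So the next term is two copies of 88-88-88-88 with '-' between the halves.

88-88-88-88-88-88-88-88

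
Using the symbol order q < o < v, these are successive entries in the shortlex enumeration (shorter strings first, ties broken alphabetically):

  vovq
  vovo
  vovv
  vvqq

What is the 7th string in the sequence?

Stepping forward 3 times from vvqq: vvqq → vvqo → vvqv, then the target.

vvoq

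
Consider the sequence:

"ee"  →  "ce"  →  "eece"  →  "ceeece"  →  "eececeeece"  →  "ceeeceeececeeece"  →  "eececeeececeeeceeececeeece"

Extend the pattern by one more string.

Each term (from the third on) is the two preceding terms concatenated in order: term 3 = ee·ce = eece.
Continuing: ceeeceeececeeece · eececeeececeeeceeececeeece gives term 8.

ceeeceeececeeeceeececeeececeeeceeececeeece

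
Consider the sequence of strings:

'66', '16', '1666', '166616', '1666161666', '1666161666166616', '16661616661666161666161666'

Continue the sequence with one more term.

166616166616661616661616661666161666166616

From term 3 onward, concatenate the last term with the second-to-last: 16·66 = 1666, 1666·16 = 166616, …
Continuing: 16661616661666161666161666 · 1666161666166616 gives term 8.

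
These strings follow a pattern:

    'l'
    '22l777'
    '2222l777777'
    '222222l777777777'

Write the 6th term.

Each term wraps the previous one in 22 on the left and 777 on the right.
From 222222l777777777, 2 further steps: 222222l777777777 → 22222222l777777777777 → (answer).

2222222222l777777777777777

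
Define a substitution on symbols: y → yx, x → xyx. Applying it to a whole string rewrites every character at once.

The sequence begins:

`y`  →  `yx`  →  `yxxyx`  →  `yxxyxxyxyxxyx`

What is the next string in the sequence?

Applying the rule to each of the 13 symbols of yxxyxxyxyxxyx gives the pieces yx xyx xyx yx xyx xyx yx xyx yx xyx xyx yx xyx, which concatenate to the answer.

yxxyxxyxyxxyxxyxyxxyxyxxyxxyxyxxyx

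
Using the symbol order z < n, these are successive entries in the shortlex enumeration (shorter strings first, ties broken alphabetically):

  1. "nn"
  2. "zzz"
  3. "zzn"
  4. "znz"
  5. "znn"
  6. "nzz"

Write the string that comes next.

The successor of nzz increments the rightmost position that isn't already n and resets every position after it to z.

nzn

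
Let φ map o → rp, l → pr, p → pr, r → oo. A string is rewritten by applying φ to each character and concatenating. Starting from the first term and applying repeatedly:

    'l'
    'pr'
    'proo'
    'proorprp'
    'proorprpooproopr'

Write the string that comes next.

proorprpooprooprrprpproorprpproo

φ(proorprpooproopr) expands symbol-by-symbol to pr oo rp rp oo pr oo pr rp rp pr oo rp rp pr oo; joining the 16 pieces gives the next term.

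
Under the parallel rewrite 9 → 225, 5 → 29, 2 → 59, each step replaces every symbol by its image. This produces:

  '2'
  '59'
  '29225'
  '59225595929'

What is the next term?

Rewriting each symbol of 59225595929: 5→29, 9→225, 2→59, 2→59, 5→29, 5→29, 9→225, 5→29, 9→225, 2→59, 9→225, which concatenates to 29 225 59 59 29 29 225 29 225 59 225.

29225595929292252922559225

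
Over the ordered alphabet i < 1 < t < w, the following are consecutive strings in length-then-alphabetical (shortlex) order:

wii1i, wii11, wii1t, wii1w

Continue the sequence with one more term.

wiiti

Treat wii1w as a base-4 numeral over the given alphabet and add one, carrying through any trailing w's.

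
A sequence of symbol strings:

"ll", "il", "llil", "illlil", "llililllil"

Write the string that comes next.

Each term (from the third on) is the two preceding terms concatenated in order: term 3 = ll·il = llil.
The next term joins illlil and llililllil.

illlilllililllil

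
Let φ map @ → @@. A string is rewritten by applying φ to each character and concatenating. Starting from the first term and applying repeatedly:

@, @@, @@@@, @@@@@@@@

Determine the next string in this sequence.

@@@@@@@@@@@@@@@@

Expanding @@@@@@@@: @→@@, @→@@, @→@@, @→@@, @→@@, @→@@, @→@@, @→@@. Concatenated: @@ @@ @@ @@ @@ @@ @@ @@.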